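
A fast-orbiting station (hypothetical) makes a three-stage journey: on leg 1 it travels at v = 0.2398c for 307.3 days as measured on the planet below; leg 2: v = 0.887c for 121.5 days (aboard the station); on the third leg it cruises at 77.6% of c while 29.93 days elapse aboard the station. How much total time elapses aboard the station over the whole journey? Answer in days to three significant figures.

τ = 450 days

Leg 1: γ = 1/√(1 − 0.2398²) = 1/√0.9425 = 1.030; τ_1 = 307.3/1.030 = 298.3 days.
Leg 2: 121.5 days is already measured aboard the station.
Leg 3: 29.93 days is already measured aboard the station.
Total: 298.3 + 121.5 + 29.93 days.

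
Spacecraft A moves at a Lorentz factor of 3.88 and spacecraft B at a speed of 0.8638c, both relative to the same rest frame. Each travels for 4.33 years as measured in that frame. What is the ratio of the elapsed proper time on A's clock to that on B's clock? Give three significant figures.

A: γ = 3.88. B: γ = 1/√(1 − 0.8638²) = 1/√0.2538 = 1.985.
τ_A/τ_B = γ_B/γ_A = 1.985/3.880 = 0.5115, so τ_A/τ_B = 0.5115.

τ_A/τ_B = 0.512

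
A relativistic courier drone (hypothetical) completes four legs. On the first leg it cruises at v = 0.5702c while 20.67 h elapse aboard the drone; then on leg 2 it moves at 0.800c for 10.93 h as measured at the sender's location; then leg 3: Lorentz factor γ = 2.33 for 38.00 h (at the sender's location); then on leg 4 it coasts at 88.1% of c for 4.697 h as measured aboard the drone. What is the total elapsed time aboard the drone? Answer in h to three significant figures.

τ = 48.2 h

Leg 1: 20.67 h is already measured aboard the drone.
Leg 2: γ = 1/√(1 − 0.800²) = 5/3 ≈ 1.667; τ_2 = 10.93/1.667 = 6.558 h.
Leg 3: γ = 2.33; τ_3 = 38.00/2.330 = 16.31 h.
Leg 4: 4.697 h is already measured aboard the drone.
Total: 20.67 + 6.558 + 16.31 + 4.697 h.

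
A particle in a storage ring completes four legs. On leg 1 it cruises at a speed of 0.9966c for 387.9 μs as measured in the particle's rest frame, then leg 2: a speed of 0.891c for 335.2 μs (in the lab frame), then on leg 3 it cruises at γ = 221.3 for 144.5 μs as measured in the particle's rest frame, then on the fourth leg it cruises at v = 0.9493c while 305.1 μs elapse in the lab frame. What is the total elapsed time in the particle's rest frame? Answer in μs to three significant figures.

Leg 1: 387.9 μs is already measured in the particle's rest frame.
Leg 2: γ = 1/√(1 − 0.891²) = 1/√0.2061 = 2.203; τ_2 = 335.2/2.203 = 152.2 μs.
Leg 3: 144.5 μs is already measured in the particle's rest frame.
Leg 4: γ = 1/√(1 − 0.9493²) = 1/√0.09883 = 3.181; τ_4 = 305.1/3.181 = 95.91 μs.
Total: 387.9 + 152.2 + 144.5 + 95.91 μs.

τ = 780 μs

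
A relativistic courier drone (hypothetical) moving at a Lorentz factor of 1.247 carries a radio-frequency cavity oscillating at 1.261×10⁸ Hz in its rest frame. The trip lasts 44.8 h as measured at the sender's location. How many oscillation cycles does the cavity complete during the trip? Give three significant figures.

N = 1.63×10¹³

γ = 1.247
The oscillator's own cycle count is N = f × τ where τ is the proper time aboard the drone. τ = Δt/γ = 44.8/1.247 = 35.93 h = 1.293×10⁵ s.
N = 1.261×10⁸ × 1.293×10⁵ = 1.631×10¹³.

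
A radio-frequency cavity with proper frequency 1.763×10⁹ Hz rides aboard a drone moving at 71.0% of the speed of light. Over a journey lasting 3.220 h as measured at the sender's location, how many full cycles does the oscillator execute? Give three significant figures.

β = 0.710; γ = 1/√(1 − 0.710²) = 1/√0.4959 = 1.420
The oscillator's own cycle count is N = f × τ where τ is the proper time aboard the drone. τ = Δt/γ = 3.220/1.420 = 2.268 h = 8.163×10³ s.
N = 1.763×10⁹ × 8.163×10³ = 1.439×10¹³.

N = 1.44×10¹³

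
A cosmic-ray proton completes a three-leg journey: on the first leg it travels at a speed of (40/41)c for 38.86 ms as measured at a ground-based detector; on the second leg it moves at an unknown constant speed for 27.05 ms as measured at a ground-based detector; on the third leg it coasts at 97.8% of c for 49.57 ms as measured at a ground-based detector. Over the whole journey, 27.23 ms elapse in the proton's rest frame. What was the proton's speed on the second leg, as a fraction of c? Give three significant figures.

Leg 1: γ = 1/√(1 − (40/41)²) = 41/9 ≈ 4.556; τ_1 = 38.86/4.556 = 8.530 ms.
Leg 2: speed unknown; τ_2 = 27.05/γ_2.
Leg 3: β = 0.978; γ = 1/√(1 − 0.978²) = 1/√0.04352 = 4.794; τ_3 = 49.57/4.794 = 10.34 ms.
Total proper time: 8.530 + τ_2 + 10.34 = 27.23, so τ_2 = 27.23 − 18.87 = 8.359 ms.
γ_2 = 27.05/8.359 = 3.236; β = √(1 − 1/γ²) = √0.9045.

β = 0.951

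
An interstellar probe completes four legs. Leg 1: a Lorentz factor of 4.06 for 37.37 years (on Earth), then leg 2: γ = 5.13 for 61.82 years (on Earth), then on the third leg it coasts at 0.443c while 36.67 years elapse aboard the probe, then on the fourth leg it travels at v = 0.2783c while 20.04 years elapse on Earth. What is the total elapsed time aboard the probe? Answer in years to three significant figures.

τ = 77.2 years

Leg 1: γ = 4.06; τ_1 = 37.37/4.060 = 9.204 years.
Leg 2: γ = 5.13; τ_2 = 61.82/5.130 = 12.05 years.
Leg 3: 36.67 years is already measured aboard the probe.
Leg 4: γ = 1/√(1 − 0.2783²) = 1/√0.9225 = 1.041; τ_4 = 20.04/1.041 = 19.25 years.
Total: 9.204 + 12.05 + 36.67 + 19.25 years.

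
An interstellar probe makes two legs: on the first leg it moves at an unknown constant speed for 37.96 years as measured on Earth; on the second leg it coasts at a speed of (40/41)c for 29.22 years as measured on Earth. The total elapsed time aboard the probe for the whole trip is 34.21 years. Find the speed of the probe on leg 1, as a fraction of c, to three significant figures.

Leg 1: speed unknown; τ_1 = 37.96/γ_1.
Leg 2: γ = 1/√(1 − (40/41)²) = 41/9 ≈ 4.556; τ_2 = 29.22/4.556 = 6.414 years.
Total proper time: τ_1 + 6.414 = 34.21, so τ_1 = 34.21 − 6.414 = 27.80 years.
γ_1 = 37.96/27.80 = 1.366; β = √(1 − 1/γ²) = √0.4638.

β = 0.681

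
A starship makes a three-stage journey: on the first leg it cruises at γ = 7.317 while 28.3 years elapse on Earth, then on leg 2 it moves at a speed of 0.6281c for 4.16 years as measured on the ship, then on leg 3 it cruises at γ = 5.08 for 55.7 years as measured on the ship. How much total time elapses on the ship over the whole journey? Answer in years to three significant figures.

τ = 63.7 years

Leg 1: γ = 7.317; τ_1 = 28.3/7.317 = 3.868 years.
Leg 2: 4.16 years is already measured on the ship.
Leg 3: 55.7 years is already measured on the ship.
Total: 3.868 + 4.160 + 55.70 years.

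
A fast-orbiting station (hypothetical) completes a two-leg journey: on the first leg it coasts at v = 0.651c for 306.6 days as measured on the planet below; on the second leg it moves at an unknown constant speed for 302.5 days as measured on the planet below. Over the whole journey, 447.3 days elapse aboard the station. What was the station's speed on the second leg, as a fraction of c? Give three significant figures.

β = 0.705

Leg 1: γ = 1/√(1 − 0.651²) = 1/√0.5762 = 1.317; τ_1 = 306.6/1.317 = 232.7 days.
Leg 2: speed unknown; τ_2 = 302.5/γ_2.
Total proper time: 232.7 + τ_2 = 447.3, so τ_2 = 447.3 − 232.7 = 214.6 days.
γ_2 = 302.5/214.6 = 1.410; β = √(1 − 1/γ²) = √0.4969.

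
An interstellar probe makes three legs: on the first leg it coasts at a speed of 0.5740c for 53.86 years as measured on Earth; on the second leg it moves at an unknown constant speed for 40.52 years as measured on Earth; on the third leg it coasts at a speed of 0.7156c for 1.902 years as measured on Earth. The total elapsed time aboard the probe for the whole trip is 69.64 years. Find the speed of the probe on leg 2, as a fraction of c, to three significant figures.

Leg 1: γ = 1/√(1 − 0.5740²) = 1/√0.6705 = 1.221; τ_1 = 53.86/1.221 = 44.10 years.
Leg 2: speed unknown; τ_2 = 40.52/γ_2.
Leg 3: γ = 1/√(1 − 0.7156²) = 1/√0.4879 = 1.432; τ_3 = 1.902/1.432 = 1.329 years.
Total proper time: 44.10 + τ_2 + 1.329 = 69.64, so τ_2 = 69.64 − 45.43 = 24.21 years.
γ_2 = 40.52/24.21 = 1.674; β = √(1 − 1/γ²) = √0.6431.

β = 0.802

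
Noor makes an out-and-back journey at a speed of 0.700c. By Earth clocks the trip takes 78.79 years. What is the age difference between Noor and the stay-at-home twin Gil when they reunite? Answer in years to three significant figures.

γ = 1/√(1 − 0.700²) = 1/√0.5100 = 1.400
Noor's elapsed proper time: τ = 78.79/1.400 = 56.27 years.
Age gap = Δt − τ = 78.79 − 56.27 years.

Δt − τ = 22.5 years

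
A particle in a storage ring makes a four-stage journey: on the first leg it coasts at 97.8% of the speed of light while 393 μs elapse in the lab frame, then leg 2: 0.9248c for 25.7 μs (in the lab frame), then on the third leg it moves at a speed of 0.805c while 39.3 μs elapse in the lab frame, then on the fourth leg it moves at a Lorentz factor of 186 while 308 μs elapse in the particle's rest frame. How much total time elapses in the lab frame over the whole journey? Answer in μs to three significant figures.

Leg 1: 393 μs is already measured in the lab frame.
Leg 2: 25.7 μs is already measured in the lab frame.
Leg 3: 39.3 μs is already measured in the lab frame.
Leg 4: γ = 186; Δt_4 = 186.0 × 308 = 5.729×10⁴ μs.
Total: 393.0 + 25.70 + 39.30 + 5.729×10⁴ μs.

Δt = 5.77×10⁴ μs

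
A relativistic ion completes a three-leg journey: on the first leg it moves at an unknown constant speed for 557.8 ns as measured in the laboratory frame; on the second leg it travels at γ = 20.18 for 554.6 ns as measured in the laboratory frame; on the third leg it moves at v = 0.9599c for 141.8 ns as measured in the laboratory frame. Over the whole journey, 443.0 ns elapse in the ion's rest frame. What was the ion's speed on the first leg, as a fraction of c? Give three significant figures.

β = 0.739

Leg 1: speed unknown; τ_1 = 557.8/γ_1.
Leg 2: γ = 20.18; τ_2 = 554.6/20.18 = 27.48 ns.
Leg 3: γ = 1/√(1 − 0.9599²) = 1/√0.07859 = 3.567; τ_3 = 141.8/3.567 = 39.75 ns.
Total proper time: τ_1 + 27.48 + 39.75 = 443.0, so τ_1 = 443.0 − 67.24 = 375.8 ns.
γ_1 = 557.8/375.8 = 1.484; β = √(1 − 1/γ²) = √0.5462.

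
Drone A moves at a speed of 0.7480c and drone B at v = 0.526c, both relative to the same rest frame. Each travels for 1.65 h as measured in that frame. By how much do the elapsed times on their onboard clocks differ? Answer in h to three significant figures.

|τ_A − τ_B| = 0.308 h

A: γ = 1/√(1 − 0.7480²) = 1/√0.4405 = 1.507; τ_A = 1.65/1.507 = 1.095 h.
B: γ = 1/√(1 − 0.526²) = 1/√0.7233 = 1.176; τ_B = 1.65/1.176 = 1.403 h.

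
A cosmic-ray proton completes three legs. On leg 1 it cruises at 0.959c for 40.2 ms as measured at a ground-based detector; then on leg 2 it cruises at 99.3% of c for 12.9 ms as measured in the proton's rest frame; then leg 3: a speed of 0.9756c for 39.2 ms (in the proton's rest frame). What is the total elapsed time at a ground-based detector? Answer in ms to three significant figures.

Leg 1: 40.2 ms is already measured at a ground-based detector.
Leg 2: β = 0.993; γ = 1/√(1 − 0.993²) = 1/√0.01395 = 8.466; Δt_2 = 8.466 × 12.9 = 109.2 ms.
Leg 3: γ = 1/√(1 − 0.9756²) = 1/√0.04820 = 4.555; Δt_3 = 4.555 × 39.2 = 178.5 ms.
Total: 40.20 + 109.2 + 178.5 ms.

Δt = 328 ms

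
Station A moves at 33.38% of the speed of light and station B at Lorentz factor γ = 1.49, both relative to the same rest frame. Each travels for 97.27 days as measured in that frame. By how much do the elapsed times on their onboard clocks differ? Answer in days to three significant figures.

A: β = 0.3338; γ = 1/√(1 − 0.3338²) = 1/√0.8886 = 1.061; τ_A = 97.27/1.061 = 91.69 days.
B: γ = 1.49; τ_B = 97.27/1.490 = 65.28 days.

|τ_A − τ_B| = 26.4 days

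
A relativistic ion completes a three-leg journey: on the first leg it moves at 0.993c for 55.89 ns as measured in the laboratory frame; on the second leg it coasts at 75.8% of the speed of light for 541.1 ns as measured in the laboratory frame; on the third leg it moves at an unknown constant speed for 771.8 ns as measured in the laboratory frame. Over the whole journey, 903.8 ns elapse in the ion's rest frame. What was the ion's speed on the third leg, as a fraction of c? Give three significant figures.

Leg 1: γ = 1/√(1 − 0.993²) = 1/√0.01395 = 8.466; τ_1 = 55.89/8.466 = 6.601 ns.
Leg 2: β = 0.758; γ = 1/√(1 − 0.758²) = 1/√0.4254 = 1.533; τ_2 = 541.1/1.533 = 352.9 ns.
Leg 3: speed unknown; τ_3 = 771.8/γ_3.
Total proper time: 6.601 + 352.9 + τ_3 = 903.8, so τ_3 = 903.8 − 359.5 = 544.3 ns.
γ_3 = 771.8/544.3 = 1.418; β = √(1 − 1/γ²) = √0.5027.

β = 0.709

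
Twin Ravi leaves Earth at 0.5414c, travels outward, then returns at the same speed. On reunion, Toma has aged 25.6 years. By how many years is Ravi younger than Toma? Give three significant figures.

γ = 1/√(1 − 0.5414²) = 1/√0.7069 = 1.189
Ravi's elapsed proper time: τ = 25.6/1.189 = 21.52 years.
Age gap = Δt − τ = 25.6 − 21.52 years.

Δt − τ = 4.08 years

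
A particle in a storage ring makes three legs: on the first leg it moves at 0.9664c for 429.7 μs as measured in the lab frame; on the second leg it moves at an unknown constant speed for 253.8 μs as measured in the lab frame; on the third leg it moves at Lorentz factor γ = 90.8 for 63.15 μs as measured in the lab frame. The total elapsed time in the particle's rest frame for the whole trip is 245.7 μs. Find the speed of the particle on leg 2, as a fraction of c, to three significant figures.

β = 0.848

Leg 1: γ = 1/√(1 − 0.9664²) = 1/√0.06607 = 3.890; τ_1 = 429.7/3.890 = 110.5 μs.
Leg 2: speed unknown; τ_2 = 253.8/γ_2.
Leg 3: γ = 90.8; τ_3 = 63.15/90.80 = 0.6955 μs.
Total proper time: 110.5 + τ_2 + 0.6955 = 245.7, so τ_2 = 245.7 − 111.1 = 134.6 μs.
γ_2 = 253.8/134.6 = 1.886; β = √(1 − 1/γ²) = √0.7189.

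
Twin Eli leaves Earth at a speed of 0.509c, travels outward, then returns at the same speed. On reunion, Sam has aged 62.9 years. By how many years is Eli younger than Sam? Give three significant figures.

Δt − τ = 8.76 years

γ = 1/√(1 − 0.509²) = 1/√0.7409 = 1.162
Eli's elapsed proper time: τ = 62.9/1.162 = 54.14 years.
Age gap = Δt − τ = 62.9 − 54.14 years.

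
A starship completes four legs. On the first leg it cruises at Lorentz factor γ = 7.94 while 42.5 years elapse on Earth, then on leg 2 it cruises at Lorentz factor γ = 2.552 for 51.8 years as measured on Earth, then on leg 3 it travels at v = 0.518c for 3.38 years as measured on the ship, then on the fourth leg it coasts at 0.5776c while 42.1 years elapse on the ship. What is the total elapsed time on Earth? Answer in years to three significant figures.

Leg 1: 42.5 years is already measured on Earth.
Leg 2: 51.8 years is already measured on Earth.
Leg 3: γ = 1/√(1 − 0.518²) = 1/√0.7317 = 1.169; Δt_3 = 1.169 × 3.38 = 3.951 years.
Leg 4: γ = 1/√(1 − 0.5776²) = 1/√0.6664 = 1.225; Δt_4 = 1.225 × 42.1 = 51.57 years.
Total: 42.50 + 51.80 + 3.951 + 51.57 years.

Δt = 150 years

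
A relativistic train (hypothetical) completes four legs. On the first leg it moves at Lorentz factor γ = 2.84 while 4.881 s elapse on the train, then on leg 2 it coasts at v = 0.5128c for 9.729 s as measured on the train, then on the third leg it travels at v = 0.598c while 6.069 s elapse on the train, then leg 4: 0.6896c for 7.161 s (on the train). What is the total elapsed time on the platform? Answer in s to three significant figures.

Δt = 42.7 s

Leg 1: γ = 2.84; Δt_1 = 2.840 × 4.881 = 13.86 s.
Leg 2: γ = 1/√(1 − 0.5128²) = 1/√0.7370 = 1.165; Δt_2 = 1.165 × 9.729 = 11.33 s.
Leg 3: γ = 1/√(1 − 0.598²) = 1/√0.6424 = 1.248; Δt_3 = 1.248 × 6.069 = 7.572 s.
Leg 4: γ = 1/√(1 − 0.6896²) = 1/√0.5245 = 1.381; Δt_4 = 1.381 × 7.161 = 9.888 s.
Total: 13.86 + 11.33 + 7.572 + 9.888 s.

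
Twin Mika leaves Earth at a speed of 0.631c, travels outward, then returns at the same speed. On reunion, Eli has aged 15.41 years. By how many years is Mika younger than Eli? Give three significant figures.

γ = 1/√(1 − 0.631²) = 1/√0.6018 = 1.289
Mika's elapsed proper time: τ = 15.41/1.289 = 11.95 years.
Age gap = Δt − τ = 15.41 − 11.95 years.

Δt − τ = 3.46 years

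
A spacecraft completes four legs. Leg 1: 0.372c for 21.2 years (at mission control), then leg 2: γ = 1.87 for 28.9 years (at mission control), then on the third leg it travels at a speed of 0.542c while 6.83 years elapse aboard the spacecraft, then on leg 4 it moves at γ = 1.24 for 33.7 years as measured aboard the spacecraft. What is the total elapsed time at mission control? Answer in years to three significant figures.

Δt = 100 years

Leg 1: 21.2 years is already measured at mission control.
Leg 2: 28.9 years is already measured at mission control.
Leg 3: γ = 1/√(1 − 0.542²) = 1/√0.7062 = 1.190; Δt_3 = 1.190 × 6.83 = 8.127 years.
Leg 4: γ = 1.24; Δt_4 = 1.240 × 33.7 = 41.79 years.
Total: 21.20 + 28.90 + 8.127 + 41.79 years.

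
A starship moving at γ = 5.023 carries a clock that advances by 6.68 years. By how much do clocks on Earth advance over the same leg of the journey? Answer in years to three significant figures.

Δt = 33.6 years

γ = 5.023
The interval measured on the ship is the proper time (both events occur at the same place in that frame); the lab-frame interval is Δt = γτ = 5.023 × 6.68 years.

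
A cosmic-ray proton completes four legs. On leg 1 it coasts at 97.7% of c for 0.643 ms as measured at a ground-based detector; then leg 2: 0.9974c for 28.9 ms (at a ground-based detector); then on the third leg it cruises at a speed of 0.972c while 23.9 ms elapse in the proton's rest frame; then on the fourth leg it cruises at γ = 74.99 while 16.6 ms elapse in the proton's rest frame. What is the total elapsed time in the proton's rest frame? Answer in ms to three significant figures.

τ = 42.7 ms

Leg 1: β = 0.977; γ = 1/√(1 − 0.977²) = 1/√0.04547 = 4.690; τ_1 = 0.643/4.690 = 0.1371 ms.
Leg 2: γ = 1/√(1 − 0.9974²) = 1/√0.005193 = 13.88; τ_2 = 28.9/13.88 = 2.083 ms.
Leg 3: 23.9 ms is already measured in the proton's rest frame.
Leg 4: 16.6 ms is already measured in the proton's rest frame.
Total: 0.1371 + 2.083 + 23.90 + 16.60 ms.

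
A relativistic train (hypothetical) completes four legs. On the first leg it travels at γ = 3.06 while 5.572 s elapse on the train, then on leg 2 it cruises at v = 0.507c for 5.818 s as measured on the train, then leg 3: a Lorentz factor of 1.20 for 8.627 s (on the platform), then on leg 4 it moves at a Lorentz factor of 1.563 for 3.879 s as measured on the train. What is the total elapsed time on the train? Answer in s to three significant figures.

Leg 1: 5.572 s is already measured on the train.
Leg 2: 5.818 s is already measured on the train.
Leg 3: γ = 1.20; τ_3 = 8.627/1.200 = 7.189 s.
Leg 4: 3.879 s is already measured on the train.
Total: 5.572 + 5.818 + 7.189 + 3.879 s.

τ = 22.5 s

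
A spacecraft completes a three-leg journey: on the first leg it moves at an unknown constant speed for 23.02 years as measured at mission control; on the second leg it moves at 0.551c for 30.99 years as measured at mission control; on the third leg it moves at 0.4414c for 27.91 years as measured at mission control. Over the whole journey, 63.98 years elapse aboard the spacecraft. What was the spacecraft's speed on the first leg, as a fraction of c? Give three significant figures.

β = 0.823

Leg 1: speed unknown; τ_1 = 23.02/γ_1.
Leg 2: γ = 1/√(1 − 0.551²) = 1/√0.6964 = 1.198; τ_2 = 30.99/1.198 = 25.86 years.
Leg 3: γ = 1/√(1 − 0.4414²) = 1/√0.8052 = 1.114; τ_3 = 27.91/1.114 = 25.04 years.
Total proper time: τ_1 + 25.86 + 25.04 = 63.98, so τ_1 = 63.98 − 50.91 = 13.07 years.
γ_1 = 23.02/13.07 = 1.761; β = √(1 − 1/γ²) = √0.6774.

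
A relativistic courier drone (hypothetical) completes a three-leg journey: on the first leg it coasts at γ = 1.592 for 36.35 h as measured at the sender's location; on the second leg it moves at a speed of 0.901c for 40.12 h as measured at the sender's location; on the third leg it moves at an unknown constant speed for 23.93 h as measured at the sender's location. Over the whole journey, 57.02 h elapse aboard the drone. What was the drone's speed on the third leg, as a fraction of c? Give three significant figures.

Leg 1: γ = 1.592; τ_1 = 36.35/1.592 = 22.83 h.
Leg 2: γ = 1/√(1 − 0.901²) = 1/√0.1882 = 2.305; τ_2 = 40.12/2.305 = 17.40 h.
Leg 3: speed unknown; τ_3 = 23.93/γ_3.
Total proper time: 22.83 + 17.40 + τ_3 = 57.02, so τ_3 = 57.02 − 40.24 = 16.78 h.
γ_3 = 23.93/16.78 = 1.426; β = √(1 − 1/γ²) = √0.5082.

β = 0.713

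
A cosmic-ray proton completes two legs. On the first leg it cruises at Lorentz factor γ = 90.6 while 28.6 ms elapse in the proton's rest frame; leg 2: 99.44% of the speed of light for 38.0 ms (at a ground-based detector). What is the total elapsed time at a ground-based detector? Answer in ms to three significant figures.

Δt = 2630 ms

Leg 1: γ = 90.6; Δt_1 = 90.60 × 28.6 = 2591 ms.
Leg 2: 38.0 ms is already measured at a ground-based detector.
Total: 2591 + 38.00 ms.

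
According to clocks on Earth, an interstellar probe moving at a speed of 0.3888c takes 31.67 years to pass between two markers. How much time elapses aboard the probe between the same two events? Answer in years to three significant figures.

γ = 1/√(1 − 0.3888²) = 1/√0.8488 = 1.085
The interval measured on Earth is the dilated one; the clock aboard the probe measures the proper time τ = Δt/γ = 31.67/1.085 years.

τ = 29.2 years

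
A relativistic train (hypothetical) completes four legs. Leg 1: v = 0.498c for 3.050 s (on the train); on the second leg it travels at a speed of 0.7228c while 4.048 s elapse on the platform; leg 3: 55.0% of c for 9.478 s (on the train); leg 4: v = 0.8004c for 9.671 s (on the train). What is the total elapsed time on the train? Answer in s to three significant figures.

τ = 25.0 s

Leg 1: 3.050 s is already measured on the train.
Leg 2: γ = 1/√(1 − 0.7228²) = 1/√0.4776 = 1.447; τ_2 = 4.048/1.447 = 2.797 s.
Leg 3: 9.478 s is already measured on the train.
Leg 4: 9.671 s is already measured on the train.
Total: 3.050 + 2.797 + 9.478 + 9.671 s.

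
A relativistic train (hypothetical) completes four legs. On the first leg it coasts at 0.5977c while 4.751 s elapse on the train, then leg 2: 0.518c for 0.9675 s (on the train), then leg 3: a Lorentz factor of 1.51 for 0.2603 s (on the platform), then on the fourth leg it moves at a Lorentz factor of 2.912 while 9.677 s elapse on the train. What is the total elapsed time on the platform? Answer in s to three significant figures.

Δt = 35.5 s

Leg 1: γ = 1/√(1 − 0.5977²) = 1/√0.6428 = 1.247; Δt_1 = 1.247 × 4.751 = 5.926 s.
Leg 2: γ = 1/√(1 − 0.518²) = 1/√0.7317 = 1.169; Δt_2 = 1.169 × 0.9675 = 1.131 s.
Leg 3: 0.2603 s is already measured on the platform.
Leg 4: γ = 2.912; Δt_4 = 2.912 × 9.677 = 28.18 s.
Total: 5.926 + 1.131 + 0.2603 + 28.18 s.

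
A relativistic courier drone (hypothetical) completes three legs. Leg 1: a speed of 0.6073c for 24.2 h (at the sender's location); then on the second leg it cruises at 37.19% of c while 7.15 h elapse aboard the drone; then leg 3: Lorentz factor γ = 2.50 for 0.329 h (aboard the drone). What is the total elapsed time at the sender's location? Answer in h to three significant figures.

Leg 1: 24.2 h is already measured at the sender's location.
Leg 2: β = 0.3719; γ = 1/√(1 − 0.3719²) = 1/√0.8617 = 1.077; Δt_2 = 1.077 × 7.15 = 7.702 h.
Leg 3: γ = 2.50; Δt_3 = 2.500 × 0.329 = 0.8225 h.
Total: 24.20 + 7.702 + 0.8225 h.

Δt = 32.7 h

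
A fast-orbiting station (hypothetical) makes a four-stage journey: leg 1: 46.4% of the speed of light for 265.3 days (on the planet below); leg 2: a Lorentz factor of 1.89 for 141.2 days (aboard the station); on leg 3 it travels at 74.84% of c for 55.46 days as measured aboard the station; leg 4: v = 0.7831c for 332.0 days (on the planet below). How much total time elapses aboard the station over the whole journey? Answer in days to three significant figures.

τ = 638 days

Leg 1: β = 0.464; γ = 1/√(1 − 0.464²) = 1/√0.7847 = 1.129; τ_1 = 265.3/1.129 = 235.0 days.
Leg 2: 141.2 days is already measured aboard the station.
Leg 3: 55.46 days is already measured aboard the station.
Leg 4: γ = 1/√(1 − 0.7831²) = 1/√0.3868 = 1.608; τ_4 = 332.0/1.608 = 206.5 days.
Total: 235.0 + 141.2 + 55.46 + 206.5 days.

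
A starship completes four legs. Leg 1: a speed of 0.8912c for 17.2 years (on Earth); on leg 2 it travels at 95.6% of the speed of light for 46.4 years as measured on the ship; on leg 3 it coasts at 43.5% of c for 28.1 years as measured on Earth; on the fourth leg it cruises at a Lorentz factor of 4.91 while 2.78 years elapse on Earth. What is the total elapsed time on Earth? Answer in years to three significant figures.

Leg 1: 17.2 years is already measured on Earth.
Leg 2: β = 0.956; γ = 1/√(1 − 0.956²) = 1/√0.08606 = 3.409; Δt_2 = 3.409 × 46.4 = 158.2 years.
Leg 3: 28.1 years is already measured on Earth.
Leg 4: 2.78 years is already measured on Earth.
Total: 17.20 + 158.2 + 28.10 + 2.780 years.

Δt = 206 years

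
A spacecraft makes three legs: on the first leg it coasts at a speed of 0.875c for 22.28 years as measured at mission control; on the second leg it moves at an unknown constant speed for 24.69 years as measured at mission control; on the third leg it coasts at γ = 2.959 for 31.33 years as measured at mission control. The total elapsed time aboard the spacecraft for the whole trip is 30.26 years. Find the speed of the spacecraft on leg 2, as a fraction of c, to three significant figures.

β = 0.933

Leg 1: γ = 1/√(1 − 0.875²) = 1/√0.2344 = 2.066; τ_1 = 22.28/2.066 = 10.79 years.
Leg 2: speed unknown; τ_2 = 24.69/γ_2.
Leg 3: γ = 2.959; τ_3 = 31.33/2.959 = 10.59 years.
Total proper time: 10.79 + τ_2 + 10.59 = 30.26, so τ_2 = 30.26 − 21.37 = 8.886 years.
γ_2 = 24.69/8.886 = 2.779; β = √(1 − 1/γ²) = √0.8705.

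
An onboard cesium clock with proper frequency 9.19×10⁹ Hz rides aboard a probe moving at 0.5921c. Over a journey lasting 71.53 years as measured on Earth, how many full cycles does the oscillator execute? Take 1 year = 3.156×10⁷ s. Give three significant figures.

γ = 1/√(1 − 0.5921²) = 1/√0.6494 = 1.241
The oscillator's own cycle count is N = f × τ where τ is the proper time aboard the probe. τ = Δt/γ = 71.53/1.241 = 57.64 years = 1.819×10⁹ s.
N = 9.19×10⁹ × 1.819×10⁹ = 1.672×10¹⁹.

N = 1.67×10¹⁹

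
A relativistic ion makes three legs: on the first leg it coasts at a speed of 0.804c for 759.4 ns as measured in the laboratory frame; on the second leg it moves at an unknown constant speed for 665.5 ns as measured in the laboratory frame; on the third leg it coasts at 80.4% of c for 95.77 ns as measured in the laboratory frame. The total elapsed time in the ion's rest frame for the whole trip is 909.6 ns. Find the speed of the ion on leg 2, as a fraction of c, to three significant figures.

β = 0.798

Leg 1: γ = 1/√(1 − 0.804²) = 1/√0.3536 = 1.682; τ_1 = 759.4/1.682 = 451.6 ns.
Leg 2: speed unknown; τ_2 = 665.5/γ_2.
Leg 3: β = 0.804; γ = 1/√(1 − 0.804²) = 1/√0.3536 = 1.682; τ_3 = 95.77/1.682 = 56.95 ns.
Total proper time: 451.6 + τ_2 + 56.95 = 909.6, so τ_2 = 909.6 − 508.5 = 401.1 ns.
γ_2 = 665.5/401.1 = 1.659; β = √(1 − 1/γ²) = √0.6368.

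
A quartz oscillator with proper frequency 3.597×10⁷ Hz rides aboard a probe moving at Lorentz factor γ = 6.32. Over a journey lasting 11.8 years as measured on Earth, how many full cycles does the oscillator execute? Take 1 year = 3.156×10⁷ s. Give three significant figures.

N = 2.12×10¹⁵

γ = 6.32
The oscillator's own cycle count is N = f × τ where τ is the proper time aboard the probe. τ = Δt/γ = 11.8/6.320 = 1.867 years = 5.893×10⁷ s.
N = 3.597×10⁷ × 5.893×10⁷ = 2.120×10¹⁵.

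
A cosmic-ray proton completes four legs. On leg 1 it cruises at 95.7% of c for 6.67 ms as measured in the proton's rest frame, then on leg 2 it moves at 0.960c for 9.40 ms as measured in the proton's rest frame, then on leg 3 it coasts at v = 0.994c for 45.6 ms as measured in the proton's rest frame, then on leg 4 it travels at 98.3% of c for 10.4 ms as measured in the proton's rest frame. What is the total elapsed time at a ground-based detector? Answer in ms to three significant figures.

Δt = 530 ms

Leg 1: β = 0.957; γ = 1/√(1 − 0.957²) = 1/√0.08415 = 3.447; Δt_1 = 3.447 × 6.67 = 22.99 ms.
Leg 2: γ = 1/√(1 − 0.960²) = 25/7 ≈ 3.571; Δt_2 = 3.571 × 9.40 = 33.57 ms.
Leg 3: γ = 1/√(1 − 0.994²) = 1/√0.01196 = 9.142; Δt_3 = 9.142 × 45.6 = 416.9 ms.
Leg 4: β = 0.983; γ = 1/√(1 − 0.983²) = 1/√0.03371 = 5.446; Δt_4 = 5.446 × 10.4 = 56.64 ms.
Total: 22.99 + 33.57 + 416.9 + 56.64 ms.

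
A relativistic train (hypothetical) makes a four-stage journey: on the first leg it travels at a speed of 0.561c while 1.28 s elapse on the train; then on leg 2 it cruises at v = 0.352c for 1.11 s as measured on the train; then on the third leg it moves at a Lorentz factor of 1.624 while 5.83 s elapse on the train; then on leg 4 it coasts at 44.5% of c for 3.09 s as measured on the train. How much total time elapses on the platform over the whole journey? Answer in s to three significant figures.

Δt = 15.7 s

Leg 1: γ = 1/√(1 − 0.561²) = 1/√0.6853 = 1.208; Δt_1 = 1.208 × 1.28 = 1.546 s.
Leg 2: γ = 1/√(1 − 0.352²) = 1/√0.8761 = 1.068; Δt_2 = 1.068 × 1.11 = 1.186 s.
Leg 3: γ = 1.624; Δt_3 = 1.624 × 5.83 = 9.468 s.
Leg 4: β = 0.445; γ = 1/√(1 − 0.445²) = 1/√0.8020 = 1.117; Δt_4 = 1.117 × 3.09 = 3.450 s.
Total: 1.546 + 1.186 + 9.468 + 3.450 s.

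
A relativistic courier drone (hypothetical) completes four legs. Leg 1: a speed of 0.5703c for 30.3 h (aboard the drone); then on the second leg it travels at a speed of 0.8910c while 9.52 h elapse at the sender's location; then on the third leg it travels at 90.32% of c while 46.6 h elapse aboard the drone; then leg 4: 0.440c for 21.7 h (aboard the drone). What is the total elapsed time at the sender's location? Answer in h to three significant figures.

Δt = 179 h

Leg 1: γ = 1/√(1 − 0.5703²) = 1/√0.6748 = 1.217; Δt_1 = 1.217 × 30.3 = 36.89 h.
Leg 2: 9.52 h is already measured at the sender's location.
Leg 3: β = 0.9032; γ = 1/√(1 − 0.9032²) = 1/√0.1842 = 2.330; Δt_3 = 2.330 × 46.6 = 108.6 h.
Leg 4: γ = 1/√(1 − 0.440²) = 1/√0.8064 = 1.114; Δt_4 = 1.114 × 21.7 = 24.16 h.
Total: 36.89 + 9.520 + 108.6 + 24.16 h.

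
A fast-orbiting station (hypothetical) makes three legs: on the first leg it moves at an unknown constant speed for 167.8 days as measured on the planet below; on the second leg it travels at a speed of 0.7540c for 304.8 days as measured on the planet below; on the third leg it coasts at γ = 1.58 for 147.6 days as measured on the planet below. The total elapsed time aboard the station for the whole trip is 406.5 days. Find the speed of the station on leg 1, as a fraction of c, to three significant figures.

Leg 1: speed unknown; τ_1 = 167.8/γ_1.
Leg 2: γ = 1/√(1 − 0.7540²) = 1/√0.4315 = 1.522; τ_2 = 304.8/1.522 = 200.2 days.
Leg 3: γ = 1.58; τ_3 = 147.6/1.580 = 93.42 days.
Total proper time: τ_1 + 200.2 + 93.42 = 406.5, so τ_1 = 406.5 − 293.6 = 112.9 days.
γ_1 = 167.8/112.9 = 1.487; β = √(1 − 1/γ²) = √0.5476.

β = 0.740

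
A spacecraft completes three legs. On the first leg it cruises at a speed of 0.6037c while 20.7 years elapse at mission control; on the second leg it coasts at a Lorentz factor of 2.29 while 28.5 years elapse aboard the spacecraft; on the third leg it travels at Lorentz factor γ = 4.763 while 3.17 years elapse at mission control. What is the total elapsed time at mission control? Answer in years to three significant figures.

Δt = 89.1 years

Leg 1: 20.7 years is already measured at mission control.
Leg 2: γ = 2.29; Δt_2 = 2.290 × 28.5 = 65.26 years.
Leg 3: 3.17 years is already measured at mission control.
Total: 20.70 + 65.26 + 3.170 years.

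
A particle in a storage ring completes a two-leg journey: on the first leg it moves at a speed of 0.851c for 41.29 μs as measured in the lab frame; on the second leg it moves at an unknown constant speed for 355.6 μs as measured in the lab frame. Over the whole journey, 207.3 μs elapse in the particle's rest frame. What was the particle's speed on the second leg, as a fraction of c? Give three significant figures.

β = 0.853

Leg 1: γ = 1/√(1 − 0.851²) = 1/√0.2758 = 1.904; τ_1 = 41.29/1.904 = 21.68 μs.
Leg 2: speed unknown; τ_2 = 355.6/γ_2.
Total proper time: 21.68 + τ_2 = 207.3, so τ_2 = 207.3 − 21.68 = 185.6 μs.
γ_2 = 355.6/185.6 = 1.916; β = √(1 − 1/γ²) = √0.7275.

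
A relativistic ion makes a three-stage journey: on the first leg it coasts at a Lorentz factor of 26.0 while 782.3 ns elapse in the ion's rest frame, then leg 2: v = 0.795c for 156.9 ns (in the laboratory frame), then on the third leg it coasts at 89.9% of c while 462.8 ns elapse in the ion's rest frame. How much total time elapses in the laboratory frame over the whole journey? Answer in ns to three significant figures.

Leg 1: γ = 26.0; Δt_1 = 26.00 × 782.3 = 2.034×10⁴ ns.
Leg 2: 156.9 ns is already measured in the laboratory frame.
Leg 3: β = 0.899; γ = 1/√(1 − 0.899²) = 1/√0.1918 = 2.283; Δt_3 = 2.283 × 462.8 = 1057 ns.
Total: 2.034×10⁴ + 156.9 + 1057 ns.

Δt = 2.16×10⁴ ns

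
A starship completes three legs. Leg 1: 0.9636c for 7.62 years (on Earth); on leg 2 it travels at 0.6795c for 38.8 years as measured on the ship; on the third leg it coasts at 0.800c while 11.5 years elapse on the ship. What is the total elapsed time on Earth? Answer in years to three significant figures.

Δt = 79.7 years

Leg 1: 7.62 years is already measured on Earth.
Leg 2: γ = 1/√(1 − 0.6795²) = 1/√0.5383 = 1.363; Δt_2 = 1.363 × 38.8 = 52.88 years.
Leg 3: γ = 1/√(1 − 0.800²) = 5/3 ≈ 1.667; Δt_3 = 1.667 × 11.5 = 19.17 years.
Total: 7.620 + 52.88 + 19.17 years.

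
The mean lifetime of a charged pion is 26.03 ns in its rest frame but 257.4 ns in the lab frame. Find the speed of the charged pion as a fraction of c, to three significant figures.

γ = Δt/τ₀ = 257.4/26.03 = 9.889
β = √(1 − 1/γ²) = √(1 − 0.01023) = √0.9898

β = 0.995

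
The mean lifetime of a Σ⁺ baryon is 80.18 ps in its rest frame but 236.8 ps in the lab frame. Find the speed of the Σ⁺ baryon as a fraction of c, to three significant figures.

β = 0.941

γ = Δt/τ₀ = 236.8/80.18 = 2.953
β = √(1 − 1/γ²) = √(1 − 0.1146) = √0.8854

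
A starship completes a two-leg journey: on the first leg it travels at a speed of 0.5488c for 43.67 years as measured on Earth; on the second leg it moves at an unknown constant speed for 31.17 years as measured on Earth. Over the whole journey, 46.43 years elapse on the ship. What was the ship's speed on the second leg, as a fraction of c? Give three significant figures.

β = 0.948

Leg 1: γ = 1/√(1 − 0.5488²) = 1/√0.6988 = 1.196; τ_1 = 43.67/1.196 = 36.51 years.
Leg 2: speed unknown; τ_2 = 31.17/γ_2.
Total proper time: 36.51 + τ_2 = 46.43, so τ_2 = 46.43 − 36.51 = 9.924 years.
γ_2 = 31.17/9.924 = 3.141; β = √(1 − 1/γ²) = √0.8986.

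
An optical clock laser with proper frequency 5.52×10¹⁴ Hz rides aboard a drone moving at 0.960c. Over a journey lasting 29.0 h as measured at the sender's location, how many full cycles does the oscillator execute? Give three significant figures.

γ = 1/√(1 − 0.960²) = 25/7 ≈ 3.571
The oscillator's own cycle count is N = f × τ where τ is the proper time aboard the drone. τ = Δt/γ = 29.0/3.571 = 8.120 h = 2.923×10⁴ s.
N = 5.52×10¹⁴ × 2.923×10⁴ = 1.614×10¹⁹.

N = 1.61×10¹⁹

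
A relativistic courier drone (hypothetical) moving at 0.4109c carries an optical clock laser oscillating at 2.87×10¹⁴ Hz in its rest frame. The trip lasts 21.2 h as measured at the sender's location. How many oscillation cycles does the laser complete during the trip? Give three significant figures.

γ = 1/√(1 − 0.4109²) = 1/√0.8312 = 1.097
The oscillator's own cycle count is N = f × τ where τ is the proper time aboard the drone. τ = Δt/γ = 21.2/1.097 = 19.33 h = 6.958×10⁴ s.
N = 2.87×10¹⁴ × 6.958×10⁴ = 1.997×10¹⁹.

N = 2.00×10¹⁹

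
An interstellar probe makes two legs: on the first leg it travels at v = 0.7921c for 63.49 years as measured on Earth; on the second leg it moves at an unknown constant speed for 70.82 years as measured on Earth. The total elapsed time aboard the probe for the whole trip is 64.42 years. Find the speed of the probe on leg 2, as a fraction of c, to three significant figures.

β = 0.932

Leg 1: γ = 1/√(1 − 0.7921²) = 1/√0.3726 = 1.638; τ_1 = 63.49/1.638 = 38.75 years.
Leg 2: speed unknown; τ_2 = 70.82/γ_2.
Total proper time: 38.75 + τ_2 = 64.42, so τ_2 = 64.42 − 38.75 = 25.67 years.
γ_2 = 70.82/25.67 = 2.759; β = √(1 − 1/γ²) = √0.8687.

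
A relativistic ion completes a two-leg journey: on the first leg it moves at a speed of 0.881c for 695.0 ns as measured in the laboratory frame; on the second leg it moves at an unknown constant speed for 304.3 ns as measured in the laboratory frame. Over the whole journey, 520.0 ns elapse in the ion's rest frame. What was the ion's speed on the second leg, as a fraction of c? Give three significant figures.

β = 0.778

Leg 1: γ = 1/√(1 − 0.881²) = 1/√0.2238 = 2.114; τ_1 = 695.0/2.114 = 328.8 ns.
Leg 2: speed unknown; τ_2 = 304.3/γ_2.
Total proper time: 328.8 + τ_2 = 520.0, so τ_2 = 520.0 − 328.8 = 191.2 ns.
γ_2 = 304.3/191.2 = 1.592; β = √(1 − 1/γ²) = √0.6053.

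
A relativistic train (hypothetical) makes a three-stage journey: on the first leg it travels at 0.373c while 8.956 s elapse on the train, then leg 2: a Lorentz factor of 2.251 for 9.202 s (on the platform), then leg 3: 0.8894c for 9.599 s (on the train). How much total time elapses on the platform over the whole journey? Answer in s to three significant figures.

Leg 1: γ = 1/√(1 − 0.373²) = 1/√0.8609 = 1.078; Δt_1 = 1.078 × 8.956 = 9.653 s.
Leg 2: 9.202 s is already measured on the platform.
Leg 3: γ = 1/√(1 − 0.8894²) = 1/√0.2090 = 2.188; Δt_3 = 2.188 × 9.599 = 21.00 s.
Total: 9.653 + 9.202 + 21.00 s.

Δt = 39.9 s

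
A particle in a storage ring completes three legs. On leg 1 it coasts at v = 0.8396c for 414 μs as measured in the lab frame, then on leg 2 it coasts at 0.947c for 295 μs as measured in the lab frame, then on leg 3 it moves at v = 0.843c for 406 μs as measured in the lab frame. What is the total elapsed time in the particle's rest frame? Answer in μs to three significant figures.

τ = 538 μs

Leg 1: γ = 1/√(1 − 0.8396²) = 1/√0.2951 = 1.841; τ_1 = 414/1.841 = 224.9 μs.
Leg 2: γ = 1/√(1 − 0.947²) = 1/√0.1032 = 3.113; τ_2 = 295/3.113 = 94.76 μs.
Leg 3: γ = 1/√(1 − 0.843²) = 1/√0.2894 = 1.859; τ_3 = 406/1.859 = 218.4 μs.
Total: 224.9 + 94.76 + 218.4 μs.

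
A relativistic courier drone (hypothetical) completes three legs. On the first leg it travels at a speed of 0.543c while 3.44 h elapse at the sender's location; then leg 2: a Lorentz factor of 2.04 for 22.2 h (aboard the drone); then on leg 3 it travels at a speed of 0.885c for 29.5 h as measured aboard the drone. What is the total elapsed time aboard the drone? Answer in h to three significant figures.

Leg 1: γ = 1/√(1 − 0.543²) = 1/√0.7052 = 1.191; τ_1 = 3.44/1.191 = 2.889 h.
Leg 2: 22.2 h is already measured aboard the drone.
Leg 3: 29.5 h is already measured aboard the drone.
Total: 2.889 + 22.20 + 29.50 h.

τ = 54.6 h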